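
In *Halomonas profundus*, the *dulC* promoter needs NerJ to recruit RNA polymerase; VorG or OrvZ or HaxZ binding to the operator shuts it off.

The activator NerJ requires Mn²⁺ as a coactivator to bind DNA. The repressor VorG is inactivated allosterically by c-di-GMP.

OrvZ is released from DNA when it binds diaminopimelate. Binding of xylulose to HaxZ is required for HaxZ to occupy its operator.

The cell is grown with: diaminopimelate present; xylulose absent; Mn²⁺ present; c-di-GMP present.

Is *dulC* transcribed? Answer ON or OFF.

ON

c-di-GMP is present, so VorG is inactive.
Mn²⁺ is present, so NerJ is active.
Diaminopimelate is present, so OrvZ is inactive.
Xylulose is absent, so HaxZ is inactive.
No repressor is bound and NerJ is active, so *dulC* is transcribed.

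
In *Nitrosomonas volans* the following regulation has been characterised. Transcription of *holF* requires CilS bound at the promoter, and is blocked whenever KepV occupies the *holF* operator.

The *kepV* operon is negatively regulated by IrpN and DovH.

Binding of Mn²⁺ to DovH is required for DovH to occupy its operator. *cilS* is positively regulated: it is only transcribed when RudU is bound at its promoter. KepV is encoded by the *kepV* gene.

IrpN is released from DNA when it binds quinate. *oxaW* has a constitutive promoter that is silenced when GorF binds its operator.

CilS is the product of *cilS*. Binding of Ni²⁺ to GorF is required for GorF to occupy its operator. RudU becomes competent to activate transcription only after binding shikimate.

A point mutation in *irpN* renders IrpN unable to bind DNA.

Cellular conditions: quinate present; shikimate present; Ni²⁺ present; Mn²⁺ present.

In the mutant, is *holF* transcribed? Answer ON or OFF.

Shikimate is present, so RudU is active.
No repressor is bound and RudU is active, so *cilS* is transcribed.
So CilS is produced and active.
IrpN is non-functional in this strain, so it has no effect.
Mn²⁺ is present, so DovH is active.
With repressor DovH bound, *kepV* is not transcribed.
So KepV is not produced.
No repressor is bound and CilS is active, so *holF* is transcribed.

ON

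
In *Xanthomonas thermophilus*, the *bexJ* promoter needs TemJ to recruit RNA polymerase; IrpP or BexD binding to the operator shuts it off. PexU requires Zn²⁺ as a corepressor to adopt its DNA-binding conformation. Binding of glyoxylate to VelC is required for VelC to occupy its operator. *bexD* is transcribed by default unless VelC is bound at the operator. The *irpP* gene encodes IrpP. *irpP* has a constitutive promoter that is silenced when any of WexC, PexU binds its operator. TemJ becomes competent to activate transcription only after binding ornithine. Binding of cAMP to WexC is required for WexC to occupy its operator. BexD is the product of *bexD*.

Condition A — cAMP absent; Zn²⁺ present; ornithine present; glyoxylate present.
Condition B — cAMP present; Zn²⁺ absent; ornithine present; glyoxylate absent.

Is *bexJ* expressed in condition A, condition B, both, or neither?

A only

Condition A:
cAMP is absent, so WexC is inactive.
Zn²⁺ is present, so PexU is active.
With repressor PexU bound, *irpP* is not transcribed.
So IrpP is not produced.
Ornithine is present, so TemJ is active.
Glyoxylate is present, so VelC is active.
With repressor VelC bound, *bexD* is not transcribed.
So BexD is not produced.
No repressor is bound and TemJ is active, so *bexJ* is transcribed.
→ *bexJ* is ON in A.
Condition B:
cAMP is present, so WexC is active.
Zn²⁺ is absent, so PexU is inactive.
With repressor WexC bound, *irpP* is not transcribed.
So IrpP is not produced.
Ornithine is present, so TemJ is active.
Glyoxylate is absent, so VelC is inactive.
With no repressor bound, *bexD* is transcribed.
So BexD is produced and active.
With repressor BexD bound, *bexJ* is not transcribed.
→ *bexJ* is OFF in B.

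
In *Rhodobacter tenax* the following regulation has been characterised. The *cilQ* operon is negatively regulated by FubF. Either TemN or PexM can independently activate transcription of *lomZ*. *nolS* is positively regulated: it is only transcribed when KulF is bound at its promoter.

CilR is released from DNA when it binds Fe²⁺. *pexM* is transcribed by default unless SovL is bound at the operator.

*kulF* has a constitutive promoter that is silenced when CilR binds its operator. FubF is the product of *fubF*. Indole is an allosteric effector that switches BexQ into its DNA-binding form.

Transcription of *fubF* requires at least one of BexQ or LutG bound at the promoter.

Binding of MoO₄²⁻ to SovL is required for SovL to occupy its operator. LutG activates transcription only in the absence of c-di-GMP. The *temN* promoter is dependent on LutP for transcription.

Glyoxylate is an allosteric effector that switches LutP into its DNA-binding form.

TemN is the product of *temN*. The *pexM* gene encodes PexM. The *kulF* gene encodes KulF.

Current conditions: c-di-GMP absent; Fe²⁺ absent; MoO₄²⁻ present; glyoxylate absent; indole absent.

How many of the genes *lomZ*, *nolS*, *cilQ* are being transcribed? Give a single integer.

Glyoxylate is absent, so LutP is inactive.
Required activator LutP is absent, so *temN* is not transcribed.
So TemN is not produced.
MoO₄²⁻ is present, so SovL is active.
With repressor SovL bound, *pexM* is not transcribed.
So PexM is not produced.
No activator is available at the *lomZ* promoter, so *lomZ* is not transcribed.
→ *lomZ* is OFF.
Fe²⁺ is absent, so CilR is active.
With repressor CilR bound, *kulF* is not transcribed.
So KulF is not produced.
Required activator KulF is absent, so *nolS* is not transcribed.
→ *nolS* is OFF.
Indole is absent, so BexQ is inactive.
c-di-GMP is absent, so LutG is active.
Activator LutG is present, so *fubF* is transcribed.
So FubF is produced and active.
With repressor FubF bound, *cilQ* is not transcribed.
→ *cilQ* is OFF.
0 of the 3 genes are transcribed.

0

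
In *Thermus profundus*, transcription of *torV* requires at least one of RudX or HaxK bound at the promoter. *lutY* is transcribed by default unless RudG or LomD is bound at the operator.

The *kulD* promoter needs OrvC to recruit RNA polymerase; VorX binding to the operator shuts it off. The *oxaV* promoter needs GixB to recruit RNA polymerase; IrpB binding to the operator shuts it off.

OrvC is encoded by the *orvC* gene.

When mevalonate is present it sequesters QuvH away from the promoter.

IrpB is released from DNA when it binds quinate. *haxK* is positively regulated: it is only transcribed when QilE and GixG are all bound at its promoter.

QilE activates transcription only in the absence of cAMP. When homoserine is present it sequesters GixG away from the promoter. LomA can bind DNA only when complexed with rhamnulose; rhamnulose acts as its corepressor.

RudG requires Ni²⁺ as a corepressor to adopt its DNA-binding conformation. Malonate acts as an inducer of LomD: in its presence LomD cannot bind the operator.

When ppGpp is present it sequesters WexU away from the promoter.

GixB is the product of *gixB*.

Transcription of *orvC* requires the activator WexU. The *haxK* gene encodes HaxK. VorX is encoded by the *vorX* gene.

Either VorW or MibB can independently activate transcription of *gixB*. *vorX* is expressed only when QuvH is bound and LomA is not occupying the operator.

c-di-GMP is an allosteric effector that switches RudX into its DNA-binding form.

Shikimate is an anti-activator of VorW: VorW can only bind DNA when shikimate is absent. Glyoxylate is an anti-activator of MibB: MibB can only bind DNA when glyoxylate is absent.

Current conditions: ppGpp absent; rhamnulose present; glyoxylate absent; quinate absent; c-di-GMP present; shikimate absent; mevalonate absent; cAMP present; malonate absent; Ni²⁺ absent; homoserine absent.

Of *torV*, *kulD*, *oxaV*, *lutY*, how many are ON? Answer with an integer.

2

c-di-GMP is present, so RudX is active.
cAMP is present, so QilE is inactive.
Homoserine is absent, so GixG is active.
Required activator QilE is absent, so *haxK* is not transcribed.
So HaxK is not produced.
Activator RudX is present, so *torV* is transcribed.
→ *torV* is ON.
Rhamnulose is present, so LomA is active.
Mevalonate is absent, so QuvH is active.
With repressor LomA bound, *vorX* is not transcribed.
So VorX is not produced.
ppGpp is absent, so WexU is active.
No repressor is bound and WexU is active, so *orvC* is transcribed.
So OrvC is produced and active.
No repressor is bound and OrvC is active, so *kulD* is transcribed.
→ *kulD* is ON.
Quinate is absent, so IrpB is active.
Shikimate is absent, so VorW is active.
Glyoxylate is absent, so MibB is active.
Activator VorW is present, so *gixB* is transcribed.
So GixB is produced and active.
With repressor IrpB bound, *oxaV* is not transcribed.
→ *oxaV* is OFF.
Ni²⁺ is absent, so RudG is inactive.
Malonate is absent, so LomD is active.
With repressor LomD bound, *lutY* is not transcribed.
→ *lutY* is OFF.
2 of the 4 genes are transcribed.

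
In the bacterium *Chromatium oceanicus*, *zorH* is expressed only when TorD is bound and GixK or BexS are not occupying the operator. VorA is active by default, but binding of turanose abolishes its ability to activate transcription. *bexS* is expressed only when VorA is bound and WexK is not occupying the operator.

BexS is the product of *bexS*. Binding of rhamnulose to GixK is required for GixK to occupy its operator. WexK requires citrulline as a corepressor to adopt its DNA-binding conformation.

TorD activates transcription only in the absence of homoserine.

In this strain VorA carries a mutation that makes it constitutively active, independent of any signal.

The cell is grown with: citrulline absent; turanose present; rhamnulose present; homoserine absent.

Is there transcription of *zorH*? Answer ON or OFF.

Rhamnulose is present, so GixK is active.
VorA is constitutively active in this strain.
Citrulline is absent, so WexK is inactive.
No repressor is bound and VorA is active, so *bexS* is transcribed.
So BexS is produced and active.
Homoserine is absent, so TorD is active.
With repressor GixK bound, *zorH* is not transcribed.

OFF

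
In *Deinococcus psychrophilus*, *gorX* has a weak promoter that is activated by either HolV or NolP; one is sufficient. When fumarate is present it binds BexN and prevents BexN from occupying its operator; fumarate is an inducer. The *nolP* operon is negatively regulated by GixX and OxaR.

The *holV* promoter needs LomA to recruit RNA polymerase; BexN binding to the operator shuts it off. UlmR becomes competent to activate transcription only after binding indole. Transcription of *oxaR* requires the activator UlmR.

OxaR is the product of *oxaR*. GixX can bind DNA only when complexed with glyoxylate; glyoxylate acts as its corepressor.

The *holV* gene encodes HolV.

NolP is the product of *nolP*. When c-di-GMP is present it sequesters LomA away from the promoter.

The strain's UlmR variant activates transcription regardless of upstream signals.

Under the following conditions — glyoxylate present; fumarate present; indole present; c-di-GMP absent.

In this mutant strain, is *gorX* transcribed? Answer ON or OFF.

c-di-GMP is absent, so LomA is active.
Fumarate is present, so BexN is inactive.
No repressor is bound and LomA is active, so *holV* is transcribed.
So HolV is produced and active.
Glyoxylate is present, so GixX is active.
UlmR is constitutively active in this strain.
No repressor is bound and UlmR is active, so *oxaR* is transcribed.
So OxaR is produced and active.
With repressor GixX bound, *nolP* is not transcribed.
So NolP is not produced.
Activator HolV is present, so *gorX* is transcribed.

ON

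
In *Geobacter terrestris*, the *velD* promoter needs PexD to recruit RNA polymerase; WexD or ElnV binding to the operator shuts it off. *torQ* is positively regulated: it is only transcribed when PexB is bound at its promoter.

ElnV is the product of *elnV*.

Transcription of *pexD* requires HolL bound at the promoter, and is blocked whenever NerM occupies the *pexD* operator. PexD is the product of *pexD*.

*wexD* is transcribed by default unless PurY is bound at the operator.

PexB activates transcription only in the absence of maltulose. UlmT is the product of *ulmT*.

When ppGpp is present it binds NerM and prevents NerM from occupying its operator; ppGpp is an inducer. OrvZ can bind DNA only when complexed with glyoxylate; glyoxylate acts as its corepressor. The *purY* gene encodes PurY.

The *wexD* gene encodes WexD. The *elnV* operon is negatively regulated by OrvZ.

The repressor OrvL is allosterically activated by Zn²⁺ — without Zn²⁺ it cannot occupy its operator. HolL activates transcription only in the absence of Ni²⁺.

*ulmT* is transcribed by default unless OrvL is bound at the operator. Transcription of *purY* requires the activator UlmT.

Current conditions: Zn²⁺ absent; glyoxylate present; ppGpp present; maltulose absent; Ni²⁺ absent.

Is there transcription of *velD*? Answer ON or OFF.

Zn²⁺ is absent, so OrvL is inactive.
With no repressor bound, *ulmT* is transcribed.
So UlmT is produced and active.
No repressor is bound and UlmT is active, so *purY* is transcribed.
So PurY is produced and active.
With repressor PurY bound, *wexD* is not transcribed.
So WexD is not produced.
Glyoxylate is present, so OrvZ is active.
With repressor OrvZ bound, *elnV* is not transcribed.
So ElnV is not produced.
Ni²⁺ is absent, so HolL is active.
ppGpp is present, so NerM is inactive.
No repressor is bound and HolL is active, so *pexD* is transcribed.
So PexD is produced and active.
No repressor is bound and PexD is active, so *velD* is transcribed.

ON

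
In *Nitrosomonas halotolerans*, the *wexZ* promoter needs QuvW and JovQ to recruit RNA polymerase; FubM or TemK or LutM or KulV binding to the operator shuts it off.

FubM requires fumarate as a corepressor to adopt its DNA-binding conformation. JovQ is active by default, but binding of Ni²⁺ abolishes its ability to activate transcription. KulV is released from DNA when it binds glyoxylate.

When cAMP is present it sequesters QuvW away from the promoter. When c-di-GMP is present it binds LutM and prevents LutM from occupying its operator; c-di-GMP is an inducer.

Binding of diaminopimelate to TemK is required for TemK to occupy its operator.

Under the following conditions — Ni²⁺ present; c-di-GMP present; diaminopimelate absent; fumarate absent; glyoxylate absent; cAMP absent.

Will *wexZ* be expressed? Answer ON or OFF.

OFF

Fumarate is absent, so FubM is inactive.
cAMP is absent, so QuvW is active.
Diaminopimelate is absent, so TemK is inactive.
Ni²⁺ is present, so JovQ is inactive.
c-di-GMP is present, so LutM is inactive.
Glyoxylate is absent, so KulV is active.
With repressor KulV bound, *wexZ* is not transcribed.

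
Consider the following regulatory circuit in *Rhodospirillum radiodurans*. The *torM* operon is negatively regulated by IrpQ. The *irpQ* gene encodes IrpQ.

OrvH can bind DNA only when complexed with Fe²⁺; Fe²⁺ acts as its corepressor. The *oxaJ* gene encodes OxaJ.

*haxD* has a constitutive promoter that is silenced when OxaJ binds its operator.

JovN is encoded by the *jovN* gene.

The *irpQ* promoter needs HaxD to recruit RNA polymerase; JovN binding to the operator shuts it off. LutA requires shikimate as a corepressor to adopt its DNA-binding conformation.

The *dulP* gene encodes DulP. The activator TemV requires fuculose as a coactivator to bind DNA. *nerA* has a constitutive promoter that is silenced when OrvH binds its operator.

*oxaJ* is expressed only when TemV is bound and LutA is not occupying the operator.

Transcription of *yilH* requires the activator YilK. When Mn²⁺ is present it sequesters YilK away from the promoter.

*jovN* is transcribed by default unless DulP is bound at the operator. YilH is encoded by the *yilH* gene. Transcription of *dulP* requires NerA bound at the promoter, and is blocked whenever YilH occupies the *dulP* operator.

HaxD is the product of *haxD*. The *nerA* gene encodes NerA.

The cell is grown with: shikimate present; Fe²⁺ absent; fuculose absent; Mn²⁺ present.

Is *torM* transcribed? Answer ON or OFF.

Fe²⁺ is absent, so OrvH is inactive.
With no repressor bound, *nerA* is transcribed.
So NerA is produced and active.
Mn²⁺ is present, so YilK is inactive.
Required activator YilK is absent, so *yilH* is not transcribed.
So YilH is not produced.
No repressor is bound and NerA is active, so *dulP* is transcribed.
So DulP is produced and active.
With repressor DulP bound, *jovN* is not transcribed.
So JovN is not produced.
Fuculose is absent, so TemV is inactive.
Shikimate is present, so LutA is active.
With repressor LutA bound, *oxaJ* is not transcribed.
So OxaJ is not produced.
With no repressor bound, *haxD* is transcribed.
So HaxD is produced and active.
No repressor is bound and HaxD is active, so *irpQ* is transcribed.
So IrpQ is produced and active.
With repressor IrpQ bound, *torM* is not transcribed.

OFF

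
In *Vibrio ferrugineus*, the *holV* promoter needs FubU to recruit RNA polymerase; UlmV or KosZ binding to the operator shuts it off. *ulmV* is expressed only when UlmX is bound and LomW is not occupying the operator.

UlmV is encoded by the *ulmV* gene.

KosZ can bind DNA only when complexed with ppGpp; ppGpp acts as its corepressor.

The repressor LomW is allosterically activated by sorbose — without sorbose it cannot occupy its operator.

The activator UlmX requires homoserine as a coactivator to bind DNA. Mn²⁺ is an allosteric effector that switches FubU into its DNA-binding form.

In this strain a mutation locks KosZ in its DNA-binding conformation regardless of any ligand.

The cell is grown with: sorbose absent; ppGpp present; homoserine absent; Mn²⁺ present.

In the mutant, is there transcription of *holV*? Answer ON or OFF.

OFF

Mn²⁺ is present, so FubU is active.
Sorbose is absent, so LomW is inactive.
Homoserine is absent, so UlmX is inactive.
Required activator UlmX is absent, so *ulmV* is not transcribed.
So UlmV is not produced.
KosZ is constitutively active in this strain.
With repressor KosZ bound, *holV* is not transcribed.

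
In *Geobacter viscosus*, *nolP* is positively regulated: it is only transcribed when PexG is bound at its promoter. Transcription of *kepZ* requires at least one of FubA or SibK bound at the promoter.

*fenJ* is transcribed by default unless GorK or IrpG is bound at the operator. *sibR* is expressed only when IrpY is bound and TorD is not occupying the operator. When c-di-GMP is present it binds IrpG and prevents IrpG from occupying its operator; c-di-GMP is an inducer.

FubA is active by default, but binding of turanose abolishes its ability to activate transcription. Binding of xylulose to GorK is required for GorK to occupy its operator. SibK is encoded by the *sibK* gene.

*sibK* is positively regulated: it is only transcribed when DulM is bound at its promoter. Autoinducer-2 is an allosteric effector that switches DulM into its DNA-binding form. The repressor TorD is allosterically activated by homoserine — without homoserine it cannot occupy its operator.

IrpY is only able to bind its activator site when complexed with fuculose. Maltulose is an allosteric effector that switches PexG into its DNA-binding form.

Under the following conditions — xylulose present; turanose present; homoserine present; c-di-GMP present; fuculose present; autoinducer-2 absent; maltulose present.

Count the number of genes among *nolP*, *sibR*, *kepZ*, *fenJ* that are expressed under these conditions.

Maltulose is present, so PexG is active.
No repressor is bound and PexG is active, so *nolP* is transcribed.
→ *nolP* is ON.
Homoserine is present, so TorD is active.
Fuculose is present, so IrpY is active.
With repressor TorD bound, *sibR* is not transcribed.
→ *sibR* is OFF.
Turanose is present, so FubA is inactive.
Autoinducer-2 is absent, so DulM is inactive.
Required activator DulM is absent, so *sibK* is not transcribed.
So SibK is not produced.
No activator is available at the *kepZ* promoter, so *kepZ* is not transcribed.
→ *kepZ* is OFF.
Xylulose is present, so GorK is active.
c-di-GMP is present, so IrpG is inactive.
With repressor GorK bound, *fenJ* is not transcribed.
→ *fenJ* is OFF.
1 of the 4 genes is transcribed.

1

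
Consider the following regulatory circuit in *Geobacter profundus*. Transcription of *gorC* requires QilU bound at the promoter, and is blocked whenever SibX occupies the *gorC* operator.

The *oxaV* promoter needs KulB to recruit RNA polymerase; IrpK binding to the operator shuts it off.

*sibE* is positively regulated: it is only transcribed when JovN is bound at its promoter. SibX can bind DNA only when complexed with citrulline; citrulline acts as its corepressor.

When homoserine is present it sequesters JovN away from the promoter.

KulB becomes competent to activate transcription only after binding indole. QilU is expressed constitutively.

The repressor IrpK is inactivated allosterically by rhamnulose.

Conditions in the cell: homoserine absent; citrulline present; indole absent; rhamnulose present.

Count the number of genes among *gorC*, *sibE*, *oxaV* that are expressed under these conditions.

Citrulline is present, so SibX is active.
QilU is produced constitutively and is active.
With repressor SibX bound, *gorC* is not transcribed.
→ *gorC* is OFF.
Homoserine is absent, so JovN is active.
No repressor is bound and JovN is active, so *sibE* is transcribed.
→ *sibE* is ON.
Rhamnulose is present, so IrpK is inactive.
Indole is absent, so KulB is inactive.
Required activator KulB is absent, so *oxaV* is not transcribed.
→ *oxaV* is OFF.
1 of the 3 genes is transcribed.

1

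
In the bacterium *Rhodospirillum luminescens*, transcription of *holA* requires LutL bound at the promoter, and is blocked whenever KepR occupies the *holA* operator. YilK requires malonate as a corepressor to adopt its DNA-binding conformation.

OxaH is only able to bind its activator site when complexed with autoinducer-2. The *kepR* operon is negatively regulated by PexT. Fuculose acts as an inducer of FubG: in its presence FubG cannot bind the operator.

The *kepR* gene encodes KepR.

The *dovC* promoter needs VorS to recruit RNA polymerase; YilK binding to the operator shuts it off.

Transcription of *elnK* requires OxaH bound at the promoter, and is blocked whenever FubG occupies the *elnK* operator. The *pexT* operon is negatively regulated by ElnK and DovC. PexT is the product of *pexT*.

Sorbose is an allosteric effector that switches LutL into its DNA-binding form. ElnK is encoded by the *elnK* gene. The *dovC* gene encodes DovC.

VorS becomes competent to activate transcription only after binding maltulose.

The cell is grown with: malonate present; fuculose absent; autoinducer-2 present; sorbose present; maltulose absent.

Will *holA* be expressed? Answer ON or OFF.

Sorbose is present, so LutL is active.
Autoinducer-2 is present, so OxaH is active.
Fuculose is absent, so FubG is active.
With repressor FubG bound, *elnK* is not transcribed.
So ElnK is not produced.
Maltulose is absent, so VorS is inactive.
Malonate is present, so YilK is active.
With repressor YilK bound, *dovC* is not transcribed.
So DovC is not produced.
With no repressor bound, *pexT* is transcribed.
So PexT is produced and active.
With repressor PexT bound, *kepR* is not transcribed.
So KepR is not produced.
No repressor is bound and LutL is active, so *holA* is transcribed.

ON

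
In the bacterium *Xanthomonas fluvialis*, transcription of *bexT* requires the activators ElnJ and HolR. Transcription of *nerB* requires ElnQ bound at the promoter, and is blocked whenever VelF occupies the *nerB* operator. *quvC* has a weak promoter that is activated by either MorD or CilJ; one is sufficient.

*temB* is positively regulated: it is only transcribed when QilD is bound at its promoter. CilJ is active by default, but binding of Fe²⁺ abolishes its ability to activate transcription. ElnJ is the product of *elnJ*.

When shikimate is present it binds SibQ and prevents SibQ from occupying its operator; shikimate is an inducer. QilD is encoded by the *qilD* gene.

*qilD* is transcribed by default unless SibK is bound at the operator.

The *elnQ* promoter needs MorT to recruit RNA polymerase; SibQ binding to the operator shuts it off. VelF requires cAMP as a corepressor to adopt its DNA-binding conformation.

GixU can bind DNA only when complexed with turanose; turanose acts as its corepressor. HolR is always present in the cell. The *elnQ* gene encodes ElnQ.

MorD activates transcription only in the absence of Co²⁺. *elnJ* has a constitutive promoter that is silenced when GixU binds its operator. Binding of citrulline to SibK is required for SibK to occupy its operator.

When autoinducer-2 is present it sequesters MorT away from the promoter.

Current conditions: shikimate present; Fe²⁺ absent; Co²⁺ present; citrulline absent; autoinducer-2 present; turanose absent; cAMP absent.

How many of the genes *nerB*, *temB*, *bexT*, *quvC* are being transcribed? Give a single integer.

Autoinducer-2 is present, so MorT is inactive.
Shikimate is present, so SibQ is inactive.
Required activator MorT is absent, so *elnQ* is not transcribed.
So ElnQ is not produced.
cAMP is absent, so VelF is inactive.
Required activator ElnQ is absent, so *nerB* is not transcribed.
→ *nerB* is OFF.
Citrulline is absent, so SibK is inactive.
With no repressor bound, *qilD* is transcribed.
So QilD is produced and active.
No repressor is bound and QilD is active, so *temB* is transcribed.
→ *temB* is ON.
Turanose is absent, so GixU is inactive.
With no repressor bound, *elnJ* is transcribed.
So ElnJ is produced and active.
HolR is produced constitutively and is active.
No repressor is bound and ElnJ and HolR are active, so *bexT* is transcribed.
→ *bexT* is ON.
Co²⁺ is present, so MorD is inactive.
Fe²⁺ is absent, so CilJ is active.
Activator CilJ is present, so *quvC* is transcribed.
→ *quvC* is ON.
3 of the 4 genes are transcribed.

3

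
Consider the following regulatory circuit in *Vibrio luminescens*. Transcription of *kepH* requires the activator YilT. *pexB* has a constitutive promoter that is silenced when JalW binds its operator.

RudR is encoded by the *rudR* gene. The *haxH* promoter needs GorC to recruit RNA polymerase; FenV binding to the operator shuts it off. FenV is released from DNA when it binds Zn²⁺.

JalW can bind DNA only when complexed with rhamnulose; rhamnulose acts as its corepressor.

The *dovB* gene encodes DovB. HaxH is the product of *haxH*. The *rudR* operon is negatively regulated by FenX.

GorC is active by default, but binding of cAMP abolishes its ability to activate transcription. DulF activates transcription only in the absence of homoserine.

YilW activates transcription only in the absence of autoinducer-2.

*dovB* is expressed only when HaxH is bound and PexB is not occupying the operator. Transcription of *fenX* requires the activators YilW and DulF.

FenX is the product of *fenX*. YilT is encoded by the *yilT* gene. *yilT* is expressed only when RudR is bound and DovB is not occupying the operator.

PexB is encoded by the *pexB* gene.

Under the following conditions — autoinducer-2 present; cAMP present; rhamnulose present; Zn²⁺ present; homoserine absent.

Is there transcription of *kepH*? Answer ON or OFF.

ON

Rhamnulose is present, so JalW is active.
With repressor JalW bound, *pexB* is not transcribed.
So PexB is not produced.
cAMP is present, so GorC is inactive.
Zn²⁺ is present, so FenV is inactive.
Required activator GorC is absent, so *haxH* is not transcribed.
So HaxH is not produced.
Required activator HaxH is absent, so *dovB* is not transcribed.
So DovB is not produced.
Autoinducer-2 is present, so YilW is inactive.
Homoserine is absent, so DulF is active.
Required activator YilW is absent, so *fenX* is not transcribed.
So FenX is not produced.
With no repressor bound, *rudR* is transcribed.
So RudR is produced and active.
No repressor is bound and RudR is active, so *yilT* is transcribed.
So YilT is produced and active.
No repressor is bound and YilT is active, so *kepH* is transcribed.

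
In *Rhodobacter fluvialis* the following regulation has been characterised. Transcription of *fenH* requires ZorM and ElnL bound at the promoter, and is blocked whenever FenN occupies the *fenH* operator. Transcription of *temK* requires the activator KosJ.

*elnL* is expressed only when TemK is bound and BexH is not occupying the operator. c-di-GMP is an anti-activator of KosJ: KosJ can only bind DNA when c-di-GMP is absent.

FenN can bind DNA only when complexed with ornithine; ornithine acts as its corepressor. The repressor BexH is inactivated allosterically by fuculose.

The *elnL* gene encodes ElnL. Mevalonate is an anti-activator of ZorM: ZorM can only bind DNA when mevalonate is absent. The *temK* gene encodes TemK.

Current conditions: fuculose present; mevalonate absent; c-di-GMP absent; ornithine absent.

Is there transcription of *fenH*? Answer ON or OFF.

ON

Ornithine is absent, so FenN is inactive.
Mevalonate is absent, so ZorM is active.
c-di-GMP is absent, so KosJ is active.
No repressor is bound and KosJ is active, so *temK* is transcribed.
So TemK is produced and active.
Fuculose is present, so BexH is inactive.
No repressor is bound and TemK is active, so *elnL* is transcribed.
So ElnL is produced and active.
No repressor is bound and ZorM and ElnL are active, so *fenH* is transcribed.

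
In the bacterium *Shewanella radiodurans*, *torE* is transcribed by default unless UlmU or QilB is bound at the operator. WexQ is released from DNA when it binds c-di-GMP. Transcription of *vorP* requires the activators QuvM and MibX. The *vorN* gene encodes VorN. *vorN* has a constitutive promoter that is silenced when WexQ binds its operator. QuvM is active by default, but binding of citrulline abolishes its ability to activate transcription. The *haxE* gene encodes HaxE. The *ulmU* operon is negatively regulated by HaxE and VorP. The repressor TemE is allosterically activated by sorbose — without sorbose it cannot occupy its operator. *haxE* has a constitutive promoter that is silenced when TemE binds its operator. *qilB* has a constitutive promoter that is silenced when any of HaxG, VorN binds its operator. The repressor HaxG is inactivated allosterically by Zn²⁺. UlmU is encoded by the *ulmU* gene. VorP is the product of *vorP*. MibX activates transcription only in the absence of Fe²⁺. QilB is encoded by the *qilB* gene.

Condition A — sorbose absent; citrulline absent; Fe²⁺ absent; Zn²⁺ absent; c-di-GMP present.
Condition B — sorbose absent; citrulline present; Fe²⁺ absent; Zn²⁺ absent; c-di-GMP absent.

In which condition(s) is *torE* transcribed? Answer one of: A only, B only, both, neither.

both

Condition A:
Sorbose is absent, so TemE is inactive.
With no repressor bound, *haxE* is transcribed.
So HaxE is produced and active.
Citrulline is absent, so QuvM is active.
Fe²⁺ is absent, so MibX is active.
No repressor is bound and QuvM and MibX are active, so *vorP* is transcribed.
So VorP is produced and active.
With repressor HaxE bound, *ulmU* is not transcribed.
So UlmU is not produced.
Zn²⁺ is absent, so HaxG is active.
c-di-GMP is present, so WexQ is inactive.
With no repressor bound, *vorN* is transcribed.
So VorN is produced and active.
With repressor HaxG bound, *qilB* is not transcribed.
So QilB is not produced.
With no repressor bound, *torE* is transcribed.
→ *torE* is ON in A.
Condition B:
Sorbose is absent, so TemE is inactive.
With no repressor bound, *haxE* is transcribed.
So HaxE is produced and active.
Citrulline is present, so QuvM is inactive.
Fe²⁺ is absent, so MibX is active.
Required activator QuvM is absent, so *vorP* is not transcribed.
So VorP is not produced.
With repressor HaxE bound, *ulmU* is not transcribed.
So UlmU is not produced.
Zn²⁺ is absent, so HaxG is active.
c-di-GMP is absent, so WexQ is active.
With repressor WexQ bound, *vorN* is not transcribed.
So VorN is not produced.
With repressor HaxG bound, *qilB* is not transcribed.
So QilB is not produced.
With no repressor bound, *torE* is transcribed.
→ *torE* is ON in B.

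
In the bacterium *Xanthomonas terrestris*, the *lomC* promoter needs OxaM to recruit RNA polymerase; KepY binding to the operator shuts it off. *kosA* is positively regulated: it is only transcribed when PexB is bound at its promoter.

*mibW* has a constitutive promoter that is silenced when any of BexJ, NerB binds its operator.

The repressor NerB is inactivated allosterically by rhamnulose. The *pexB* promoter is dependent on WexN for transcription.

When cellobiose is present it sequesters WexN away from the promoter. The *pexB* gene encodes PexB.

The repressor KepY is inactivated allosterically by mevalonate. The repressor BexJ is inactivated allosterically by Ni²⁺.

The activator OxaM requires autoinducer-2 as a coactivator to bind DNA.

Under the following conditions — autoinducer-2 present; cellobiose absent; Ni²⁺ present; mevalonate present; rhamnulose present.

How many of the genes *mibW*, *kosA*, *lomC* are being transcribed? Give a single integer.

3

Ni²⁺ is present, so BexJ is inactive.
Rhamnulose is present, so NerB is inactive.
With no repressor bound, *mibW* is transcribed.
→ *mibW* is ON.
Cellobiose is absent, so WexN is active.
No repressor is bound and WexN is active, so *pexB* is transcribed.
So PexB is produced and active.
No repressor is bound and PexB is active, so *kosA* is transcribed.
→ *kosA* is ON.
Autoinducer-2 is present, so OxaM is active.
Mevalonate is present, so KepY is inactive.
No repressor is bound and OxaM is active, so *lomC* is transcribed.
→ *lomC* is ON.
3 of the 3 genes are transcribed.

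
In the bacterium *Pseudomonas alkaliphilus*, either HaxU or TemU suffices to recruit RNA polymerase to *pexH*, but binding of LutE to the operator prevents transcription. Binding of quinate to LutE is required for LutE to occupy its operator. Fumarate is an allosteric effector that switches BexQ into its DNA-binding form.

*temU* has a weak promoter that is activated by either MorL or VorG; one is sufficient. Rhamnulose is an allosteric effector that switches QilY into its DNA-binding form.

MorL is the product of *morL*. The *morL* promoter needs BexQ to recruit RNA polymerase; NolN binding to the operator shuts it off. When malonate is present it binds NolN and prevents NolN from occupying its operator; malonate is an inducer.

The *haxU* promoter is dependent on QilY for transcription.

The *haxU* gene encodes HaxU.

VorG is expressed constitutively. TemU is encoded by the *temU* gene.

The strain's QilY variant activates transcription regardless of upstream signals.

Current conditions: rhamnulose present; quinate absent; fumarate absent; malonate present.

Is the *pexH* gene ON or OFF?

QilY is constitutively active in this strain.
No repressor is bound and QilY is active, so *haxU* is transcribed.
So HaxU is produced and active.
Malonate is present, so NolN is inactive.
Fumarate is absent, so BexQ is inactive.
Required activator BexQ is absent, so *morL* is not transcribed.
So MorL is not produced.
VorG is produced constitutively and is active.
Activator VorG is present, so *temU* is transcribed.
So TemU is produced and active.
Quinate is absent, so LutE is inactive.
Activator HaxU is present, so *pexH* is transcribed.

ON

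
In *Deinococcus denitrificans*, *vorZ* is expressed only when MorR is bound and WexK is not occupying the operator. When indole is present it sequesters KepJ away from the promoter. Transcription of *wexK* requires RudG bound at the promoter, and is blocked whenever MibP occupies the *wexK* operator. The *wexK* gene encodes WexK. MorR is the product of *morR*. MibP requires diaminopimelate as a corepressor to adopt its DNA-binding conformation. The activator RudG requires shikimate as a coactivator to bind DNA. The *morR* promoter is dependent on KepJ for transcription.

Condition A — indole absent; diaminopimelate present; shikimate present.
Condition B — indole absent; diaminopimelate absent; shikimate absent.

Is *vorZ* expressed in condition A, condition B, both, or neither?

Condition A:
Indole is absent, so KepJ is active.
No repressor is bound and KepJ is active, so *morR* is transcribed.
So MorR is produced and active.
Diaminopimelate is present, so MibP is active.
Shikimate is present, so RudG is active.
With repressor MibP bound, *wexK* is not transcribed.
So WexK is not produced.
No repressor is bound and MorR is active, so *vorZ* is transcribed.
→ *vorZ* is ON in A.
Condition B:
Indole is absent, so KepJ is active.
No repressor is bound and KepJ is active, so *morR* is transcribed.
So MorR is produced and active.
Diaminopimelate is absent, so MibP is inactive.
Shikimate is absent, so RudG is inactive.
Required activator RudG is absent, so *wexK* is not transcribed.
So WexK is not produced.
No repressor is bound and MorR is active, so *vorZ* is transcribed.
→ *vorZ* is ON in B.

both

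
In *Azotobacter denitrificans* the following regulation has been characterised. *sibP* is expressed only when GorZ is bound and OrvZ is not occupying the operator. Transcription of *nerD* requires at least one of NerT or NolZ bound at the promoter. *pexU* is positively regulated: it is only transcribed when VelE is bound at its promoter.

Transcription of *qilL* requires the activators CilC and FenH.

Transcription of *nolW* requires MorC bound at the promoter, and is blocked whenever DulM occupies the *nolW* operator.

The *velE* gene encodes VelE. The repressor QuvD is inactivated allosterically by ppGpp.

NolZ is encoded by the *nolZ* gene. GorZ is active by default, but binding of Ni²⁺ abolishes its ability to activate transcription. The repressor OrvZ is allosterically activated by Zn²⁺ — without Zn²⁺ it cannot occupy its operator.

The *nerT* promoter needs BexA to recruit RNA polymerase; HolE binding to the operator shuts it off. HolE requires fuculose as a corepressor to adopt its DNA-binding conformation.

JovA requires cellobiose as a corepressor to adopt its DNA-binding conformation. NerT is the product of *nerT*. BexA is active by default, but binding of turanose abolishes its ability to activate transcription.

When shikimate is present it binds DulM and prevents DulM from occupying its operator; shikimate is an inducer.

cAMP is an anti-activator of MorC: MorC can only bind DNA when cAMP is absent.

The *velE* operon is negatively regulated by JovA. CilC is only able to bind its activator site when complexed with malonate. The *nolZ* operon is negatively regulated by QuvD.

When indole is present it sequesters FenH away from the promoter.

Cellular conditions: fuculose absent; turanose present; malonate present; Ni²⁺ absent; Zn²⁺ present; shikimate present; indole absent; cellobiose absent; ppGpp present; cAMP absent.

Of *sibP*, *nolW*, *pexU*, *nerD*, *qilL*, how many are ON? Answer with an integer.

Zn²⁺ is present, so OrvZ is active.
Ni²⁺ is absent, so GorZ is active.
With repressor OrvZ bound, *sibP* is not transcribed.
→ *sibP* is OFF.
Shikimate is present, so DulM is inactive.
cAMP is absent, so MorC is active.
No repressor is bound and MorC is active, so *nolW* is transcribed.
→ *nolW* is ON.
Cellobiose is absent, so JovA is inactive.
With no repressor bound, *velE* is transcribed.
So VelE is produced and active.
No repressor is bound and VelE is active, so *pexU* is transcribed.
→ *pexU* is ON.
Turanose is present, so BexA is inactive.
Fuculose is absent, so HolE is inactive.
Required activator BexA is absent, so *nerT* is not transcribed.
So NerT is not produced.
ppGpp is present, so QuvD is inactive.
With no repressor bound, *nolZ* is transcribed.
So NolZ is produced and active.
Activator NolZ is present, so *nerD* is transcribed.
→ *nerD* is ON.
Malonate is present, so CilC is active.
Indole is absent, so FenH is active.
No repressor is bound and CilC and FenH are active, so *qilL* is transcribed.
→ *qilL* is ON.
4 of the 5 genes are transcribed.

4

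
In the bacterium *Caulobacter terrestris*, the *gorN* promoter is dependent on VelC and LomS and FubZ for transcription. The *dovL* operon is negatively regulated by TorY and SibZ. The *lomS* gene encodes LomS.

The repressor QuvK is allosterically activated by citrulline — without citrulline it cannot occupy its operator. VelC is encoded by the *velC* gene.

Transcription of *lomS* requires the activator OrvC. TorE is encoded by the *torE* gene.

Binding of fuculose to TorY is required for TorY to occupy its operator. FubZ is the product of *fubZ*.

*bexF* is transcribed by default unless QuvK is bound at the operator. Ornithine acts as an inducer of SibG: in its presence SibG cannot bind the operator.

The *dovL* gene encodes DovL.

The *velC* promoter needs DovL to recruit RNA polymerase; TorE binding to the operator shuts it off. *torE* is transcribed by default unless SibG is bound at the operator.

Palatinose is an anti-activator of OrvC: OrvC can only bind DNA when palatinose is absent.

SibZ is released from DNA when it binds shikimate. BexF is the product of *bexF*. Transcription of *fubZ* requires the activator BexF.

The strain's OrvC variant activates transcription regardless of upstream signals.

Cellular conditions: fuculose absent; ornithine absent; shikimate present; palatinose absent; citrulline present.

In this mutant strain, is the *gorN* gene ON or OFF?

OFF

Ornithine is absent, so SibG is active.
With repressor SibG bound, *torE* is not transcribed.
So TorE is not produced.
Fuculose is absent, so TorY is inactive.
Shikimate is present, so SibZ is inactive.
With no repressor bound, *dovL* is transcribed.
So DovL is produced and active.
No repressor is bound and DovL is active, so *velC* is transcribed.
So VelC is produced and active.
OrvC is constitutively active in this strain.
No repressor is bound and OrvC is active, so *lomS* is transcribed.
So LomS is produced and active.
Citrulline is present, so QuvK is active.
With repressor QuvK bound, *bexF* is not transcribed.
So BexF is not produced.
Required activator BexF is absent, so *fubZ* is not transcribed.
So FubZ is not produced.
Required activator FubZ is absent, so *gorN* is not transcribed.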